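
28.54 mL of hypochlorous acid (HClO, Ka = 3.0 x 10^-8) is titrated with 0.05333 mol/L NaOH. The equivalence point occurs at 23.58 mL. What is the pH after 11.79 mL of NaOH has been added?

7.52

11.79 mL is exactly half the equivalence volume (23.58/2), i.e. the half-equivalence point.
There, n(HA) = n(A^-), so pH = pKa = -log(3.0 x 10^-8) = 7.52.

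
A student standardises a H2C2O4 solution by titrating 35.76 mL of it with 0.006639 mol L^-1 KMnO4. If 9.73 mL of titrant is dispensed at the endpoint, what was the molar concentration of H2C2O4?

n(KMnO4) = 0.006639 x 0.009730 = 6.460e-5 mol.
From the balanced equation, 2 mol KMnO4 reacts with 5 mol H2C2O4, so n(H2C2O4) = 6.460e-5 x 5/2 = 0.0001615 mol.
[H2C2O4] = 0.0001615 / 0.03576 L = 0.00452 M.

0.00452 M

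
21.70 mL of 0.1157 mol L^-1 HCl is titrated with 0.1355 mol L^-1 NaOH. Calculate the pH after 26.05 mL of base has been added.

12.33

n(acid) = 0.1157 x 0.02170 = 0.002511 mol; n(NaOH) added = 0.1355 x 0.02605 = 0.003530 mol.
Base is in excess by 0.003530 - 0.002511 = 0.001019 mol in a total volume of 0.04775 L.
[OH^-] = 0.001019/0.04775 = 0.02134 M, so pOH = 1.67 and pH = 14.00 - 1.67 = 12.33.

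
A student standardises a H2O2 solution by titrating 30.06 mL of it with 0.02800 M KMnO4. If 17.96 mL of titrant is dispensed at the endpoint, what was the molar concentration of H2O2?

n(KMnO4) = 0.02800 x 0.01796 = 0.0005029 mol.
From the balanced equation, 2 mol KMnO4 reacts with 5 mol H2O2, so n(H2O2) = 0.0005029 x 5/2 = 0.001257 mol.
[H2O2] = 0.001257 / 0.03006 L = 0.0418 M.

0.0418 M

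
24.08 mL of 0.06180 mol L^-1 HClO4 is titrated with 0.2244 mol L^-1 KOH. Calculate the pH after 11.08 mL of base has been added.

n(acid) = 0.06180 x 0.02408 = 0.001488 mol; n(KOH) added = 0.2244 x 0.01108 = 0.002486 mol.
Base is in excess by 0.002486 - 0.001488 = 0.0009982 mol in a total volume of 0.03516 L.
[OH^-] = 0.0009982/0.03516 = 0.02839 M, so pOH = 1.55 and pH = 14.00 - 1.55 = 12.45.

12.45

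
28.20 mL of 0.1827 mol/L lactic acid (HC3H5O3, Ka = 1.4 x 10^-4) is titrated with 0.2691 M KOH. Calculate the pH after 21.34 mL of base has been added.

n(acid) = 0.1827 x 0.02820 = 0.005152 mol; n(KOH) added = 0.2691 x 0.02134 = 0.005743 mol.
Base is in excess by 0.005743 - 0.005152 = 0.0005905 mol in a total volume of 0.04954 L.
[OH^-] = 0.0005905/0.04954 = 0.01192 M, so pOH = 1.92 and pH = 14.00 - 1.92 = 12.08.

12.08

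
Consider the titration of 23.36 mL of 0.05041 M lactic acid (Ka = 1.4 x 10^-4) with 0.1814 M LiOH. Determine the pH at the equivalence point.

8.22

n(HC3H5O3) = 0.05041 x 0.02336 = 0.001178 mol; V(LiOH) at equivalence = 0.001178/0.1814 = 0.006492 L.
At equivalence all the acid is converted to C3H5O3-; total volume = 0.02336 + 0.006492 = 0.02985 L, so [C3H5O3-] = 0.001178/0.02985 = 0.03945 M.
Kb = Kw/Ka = 1.0e-14 / 1.4 x 10^-4 = 7.14e-11.
[OH^-] = sqrt(Kb x [C3H5O3-]) = sqrt(7.14e-11 x 0.03945) = 1.68e-6 M.
pOH = 5.78, so pH = 14.00 - 5.78 = 8.22.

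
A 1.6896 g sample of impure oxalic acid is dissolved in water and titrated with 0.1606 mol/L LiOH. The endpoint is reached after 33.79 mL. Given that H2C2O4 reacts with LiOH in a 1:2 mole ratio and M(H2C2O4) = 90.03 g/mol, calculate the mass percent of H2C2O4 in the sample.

n(LiOH) = 0.1606 x 0.03379 = 0.005427 mol.
n(H2C2O4) = 0.005427 / 2 = 0.002713 mol.
mass of H2C2O4 = 0.002713 x 90.03 = 0.2443 g.
% purity = 0.2443 / 1.6896 x 100 = 14.5%.

14.5%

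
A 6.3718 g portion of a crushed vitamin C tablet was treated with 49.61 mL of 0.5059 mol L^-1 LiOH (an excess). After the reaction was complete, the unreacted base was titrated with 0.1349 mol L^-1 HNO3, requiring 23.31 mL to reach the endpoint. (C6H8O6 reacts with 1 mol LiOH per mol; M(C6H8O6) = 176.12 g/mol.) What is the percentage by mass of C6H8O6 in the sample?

60.7%

Total n(LiOH) added = 0.5059 x 0.04961 = 0.02510 mol.
n(HNO3) used = 0.1349 x 0.02331 = 0.003145 mol, which equals the excess n(LiOH).
So n(LiOH) consumed by the sample = 0.02510 - 0.003145 = 0.02195 mol.
n(C6H8O6) = 0.02195 / 1 = 0.02195 mol.
mass C6H8O6 = 0.02195 x 176.12 = 3.866 g, so %C6H8O6 = 3.866/6.3718 x 100 = 60.7%.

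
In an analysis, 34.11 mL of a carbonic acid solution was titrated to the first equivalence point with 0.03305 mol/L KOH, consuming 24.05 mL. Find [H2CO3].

0.0233 M

n(KOH) = 0.03305 x 0.02405 = 0.0007949 mol.
At the first equivalence point, 1 mol OH^- react per mol H2CO3, so n(H2CO3) = 0.0007949 / 1 = 0.0007949 mol.
[H2CO3] = 0.0007949 / 0.03411 L = 0.0233 M.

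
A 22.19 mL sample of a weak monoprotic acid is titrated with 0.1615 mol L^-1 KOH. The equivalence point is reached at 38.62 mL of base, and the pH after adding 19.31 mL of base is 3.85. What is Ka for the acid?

19.31 mL is half of the equivalence volume, so this is the half-equivalence point where [HA] = [A^-].
At half-equivalence pH = pKa, so pKa = 3.85.
Ka = 10^(-3.85) = 1.4 x 10^-4.

1.4 x 10^-4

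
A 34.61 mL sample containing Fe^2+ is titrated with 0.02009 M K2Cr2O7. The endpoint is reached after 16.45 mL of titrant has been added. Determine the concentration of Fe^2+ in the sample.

n(K2Cr2O7) = 0.02009 x 0.01645 = 0.0003305 mol.
From the balanced equation, 1 mol K2Cr2O7 reacts with 6 mol Fe^2+, so n(Fe^2+) = 0.0003305 x 6/1 = 0.001983 mol.
[Fe^2+] = 0.001983 / 0.03461 L = 0.0573 M.

0.0573 M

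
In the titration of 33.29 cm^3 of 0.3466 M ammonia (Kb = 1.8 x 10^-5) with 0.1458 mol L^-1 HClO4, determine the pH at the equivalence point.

5.12

n(NH3) = 0.3466 x 0.03329 = 0.01154 mol; V(HClO4) at equivalence = 0.01154/0.1458 = 0.07914 L.
At equivalence the base is fully converted to NH4+; total volume = 0.1124 L, so [NH4+] = 0.01154/0.1124 = 0.1026 M.
Ka(NH4+) = Kw/Kb = 1.0e-14 / 1.8 x 10^-5 = 5.56e-10.
[H^+] = sqrt(Ka x [NH4+]) = sqrt(5.56e-10 x 0.1026) = 7.55e-6 M.
pH = -log(7.55e-6) = 5.12.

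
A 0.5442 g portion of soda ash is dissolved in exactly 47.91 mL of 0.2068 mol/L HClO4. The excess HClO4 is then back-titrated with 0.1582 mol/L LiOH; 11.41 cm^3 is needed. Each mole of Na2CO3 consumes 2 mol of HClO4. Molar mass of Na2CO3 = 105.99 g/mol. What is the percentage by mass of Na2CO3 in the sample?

78.9%

Total n(HClO4) added = 0.2068 x 0.04791 = 0.009908 mol.
n(LiOH) used = 0.1582 x 0.01141 = 0.001805 mol, which equals the excess n(HClO4).
So n(HClO4) consumed by the sample = 0.009908 - 0.001805 = 0.008103 mol.
n(Na2CO3) = 0.008103 / 2 = 0.004051 mol.
mass Na2CO3 = 0.004051 x 105.99 = 0.4294 g, so %Na2CO3 = 0.4294/0.5442 x 100 = 78.9%.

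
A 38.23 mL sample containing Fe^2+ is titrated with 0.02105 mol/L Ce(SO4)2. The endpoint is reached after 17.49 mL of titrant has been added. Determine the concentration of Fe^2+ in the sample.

n(Ce(SO4)2) = 0.02105 x 0.01749 = 0.0003682 mol.
From the balanced equation, 1 mol Ce(SO4)2 reacts with 1 mol Fe^2+, so n(Fe^2+) = 0.0003682 x 1/1 = 0.0003682 mol.
[Fe^2+] = 0.0003682 / 0.03823 L = 0.00963 M.

0.00963 M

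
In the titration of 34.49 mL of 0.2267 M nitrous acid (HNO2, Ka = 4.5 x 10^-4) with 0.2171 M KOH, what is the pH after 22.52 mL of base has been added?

3.57

Initial n(HNO2) = 0.2267 x 0.03449 = 0.007819 mol.
n(KOH) added = 0.2171 x 0.02252 = 0.004889 mol, converting that many moles of HNO2 to NO2-.
Remaining n(HNO2) = 0.002930 mol; n(NO2-) = 0.004889 mol.
By Henderson-Hasselbalch, pH = pKa + log([A^-]/[HA]) = 3.35 + log(0.004889/0.002930) = 3.35 + (+0.22) = 3.57.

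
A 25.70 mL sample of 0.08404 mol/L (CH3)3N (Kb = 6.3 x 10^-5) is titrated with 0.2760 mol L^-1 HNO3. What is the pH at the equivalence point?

5.50

n((CH3)3N) = 0.08404 x 0.02570 = 0.002160 mol; V(HNO3) at equivalence = 0.002160/0.2760 = 0.007825 L.
At equivalence the base is fully converted to (CH3)3NH+; total volume = 0.03353 L, so [(CH3)3NH+] = 0.002160/0.03353 = 0.06442 M.
Ka((CH3)3NH+) = Kw/Kb = 1.0e-14 / 6.3 x 10^-5 = 1.59e-10.
[H^+] = sqrt(Ka x [(CH3)3NH+]) = sqrt(1.59e-10 x 0.06442) = 3.20e-6 M.
pH = -log(3.20e-6) = 5.50.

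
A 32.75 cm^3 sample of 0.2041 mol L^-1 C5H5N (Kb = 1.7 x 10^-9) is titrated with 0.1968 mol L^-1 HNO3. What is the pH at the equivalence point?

3.11

n(C5H5N) = 0.2041 x 0.03275 = 0.006684 mol; V(HNO3) at equivalence = 0.006684/0.1968 = 0.03396 L.
At equivalence the base is fully converted to C5H5NH+; total volume = 0.06671 L, so [C5H5NH+] = 0.006684/0.06671 = 0.1002 M.
Ka(C5H5NH+) = Kw/Kb = 1.0e-14 / 1.7 x 10^-9 = 5.88e-6.
[H^+] = sqrt(Ka x [C5H5NH+]) = sqrt(5.88e-6 x 0.1002) = 0.000768 M.
pH = -log(0.000768) = 3.11.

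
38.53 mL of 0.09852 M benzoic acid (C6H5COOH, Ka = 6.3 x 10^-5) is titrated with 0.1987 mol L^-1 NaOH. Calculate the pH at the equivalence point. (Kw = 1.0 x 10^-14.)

8.51

n(C6H5COOH) = 0.09852 x 0.03853 = 0.003796 mol; V(NaOH) at equivalence = 0.003796/0.1987 = 0.01910 L.
At equivalence all the acid is converted to C6H5COO-; total volume = 0.03853 + 0.01910 = 0.05763 L, so [C6H5COO-] = 0.003796/0.05763 = 0.06586 M.
Kb = Kw/Ka = 1.0e-14 / 6.3 x 10^-5 = 1.59e-10.
[OH^-] = sqrt(Kb x [C6H5COO-]) = sqrt(1.59e-10 x 0.06586) = 3.23e-6 M.
pOH = 5.49, so pH = 14.00 - 5.49 = 8.51.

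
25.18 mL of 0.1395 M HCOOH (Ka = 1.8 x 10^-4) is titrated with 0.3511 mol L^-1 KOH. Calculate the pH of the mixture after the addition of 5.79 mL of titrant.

Initial n(HCOOH) = 0.1395 x 0.02518 = 0.003513 mol.
n(KOH) added = 0.3511 x 0.005790 = 0.002033 mol, converting that many moles of HCOOH to HCOO-.
Remaining n(HCOOH) = 0.001480 mol; n(HCOO-) = 0.002033 mol.
By Henderson-Hasselbalch, pH = pKa + log([A^-]/[HA]) = 3.74 + log(0.002033/0.001480) = 3.74 + (+0.14) = 3.88.

3.88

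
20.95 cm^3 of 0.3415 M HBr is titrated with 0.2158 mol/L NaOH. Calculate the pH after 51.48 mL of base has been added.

12.74

n(acid) = 0.3415 x 0.02095 = 0.007154 mol; n(NaOH) added = 0.2158 x 0.05148 = 0.01111 mol.
Base is in excess by 0.01111 - 0.007154 = 0.003955 mol in a total volume of 0.07243 L.
[OH^-] = 0.003955/0.07243 = 0.05460 M, so pOH = 1.26 and pH = 14.00 - 1.26 = 12.74.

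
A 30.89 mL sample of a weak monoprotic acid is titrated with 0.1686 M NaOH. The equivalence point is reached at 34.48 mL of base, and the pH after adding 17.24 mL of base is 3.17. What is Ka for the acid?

17.24 mL is half of the equivalence volume, so this is the half-equivalence point where [HA] = [A^-].
At half-equivalence pH = pKa, so pKa = 3.17.
Ka = 10^(-3.17) = 6.8 x 10^-4.

6.8 x 10^-4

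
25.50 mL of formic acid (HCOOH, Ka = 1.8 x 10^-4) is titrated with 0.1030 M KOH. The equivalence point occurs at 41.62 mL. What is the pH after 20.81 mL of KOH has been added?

3.74

20.81 mL is exactly half the equivalence volume (41.62/2), i.e. the half-equivalence point.
There, n(HA) = n(A^-), so pH = pKa = -log(1.8 x 10^-4) = 3.74.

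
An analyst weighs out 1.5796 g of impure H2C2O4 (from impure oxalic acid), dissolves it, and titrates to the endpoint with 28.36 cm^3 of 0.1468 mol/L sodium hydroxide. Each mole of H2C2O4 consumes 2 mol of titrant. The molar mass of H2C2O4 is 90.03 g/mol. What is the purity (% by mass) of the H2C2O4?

n(NaOH) = 0.1468 x 0.02836 = 0.004163 mol.
n(H2C2O4) = 0.004163 / 2 = 0.002082 mol.
mass of H2C2O4 = 0.002082 x 90.03 = 0.1874 g.
% purity = 0.1874 / 1.5796 x 100 = 11.9%.

11.9%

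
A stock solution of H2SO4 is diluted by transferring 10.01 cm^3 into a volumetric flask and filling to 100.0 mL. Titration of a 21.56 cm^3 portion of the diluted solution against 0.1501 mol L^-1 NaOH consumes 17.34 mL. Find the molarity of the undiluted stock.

n(NaOH) = 0.1501 x 0.01734 = 0.002603 mol.
n(H2SO4) in the aliquot = 0.002603 x 1/2 = 0.001301 mol.
[diluted H2SO4] = 0.001301 / 0.02156 = 0.06036 M.
Dilution factor = 100.0/10.01 = 9.990, so [stock] = 0.06036 x 9.990 = 0.603 M.

0.603 M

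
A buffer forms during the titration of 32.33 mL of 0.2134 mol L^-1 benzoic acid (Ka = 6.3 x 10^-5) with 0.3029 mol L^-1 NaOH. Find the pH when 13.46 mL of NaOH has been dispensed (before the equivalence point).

4.36

Initial n(C6H5COOH) = 0.2134 x 0.03233 = 0.006899 mol.
n(NaOH) added = 0.3029 x 0.01346 = 0.004077 mol, converting that many moles of C6H5COOH to C6H5COO-.
Remaining n(C6H5COOH) = 0.002822 mol; n(C6H5COO-) = 0.004077 mol.
By Henderson-Hasselbalch, pH = pKa + log([A^-]/[HA]) = 4.20 + log(0.004077/0.002822) = 4.20 + (+0.16) = 4.36.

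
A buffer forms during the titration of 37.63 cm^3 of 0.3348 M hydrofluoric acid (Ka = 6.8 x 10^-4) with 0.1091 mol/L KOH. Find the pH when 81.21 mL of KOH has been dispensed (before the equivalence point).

3.54

Initial n(HF) = 0.3348 x 0.03763 = 0.01260 mol.
n(KOH) added = 0.1091 x 0.08121 = 0.008860 mol, converting that many moles of HF to F-.
Remaining n(HF) = 0.003739 mol; n(F-) = 0.008860 mol.
By Henderson-Hasselbalch, pH = pKa + log([A^-]/[HA]) = 3.17 + log(0.008860/0.003739) = 3.17 + (+0.37) = 3.54.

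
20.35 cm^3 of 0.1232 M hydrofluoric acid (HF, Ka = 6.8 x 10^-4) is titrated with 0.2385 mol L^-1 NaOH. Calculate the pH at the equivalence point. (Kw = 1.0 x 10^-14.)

8.04

n(HF) = 0.1232 x 0.02035 = 0.002507 mol; V(NaOH) at equivalence = 0.002507/0.2385 = 0.01051 L.
At equivalence all the acid is converted to F-; total volume = 0.02035 + 0.01051 = 0.03086 L, so [F-] = 0.002507/0.03086 = 0.08124 M.
Kb = Kw/Ka = 1.0e-14 / 6.8 x 10^-4 = 1.47e-11.
[OH^-] = sqrt(Kb x [F-]) = sqrt(1.47e-11 x 0.08124) = 1.09e-6 M.
pOH = 5.96, so pH = 14.00 - 5.96 = 8.04.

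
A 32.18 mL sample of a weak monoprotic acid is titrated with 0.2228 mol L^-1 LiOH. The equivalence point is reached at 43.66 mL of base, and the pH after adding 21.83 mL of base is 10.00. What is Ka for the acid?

1.0 x 10^-10

21.83 mL is half of the equivalence volume, so this is the half-equivalence point where [HA] = [A^-].
At half-equivalence pH = pKa, so pKa = 10.00.
Ka = 10^(-10.00) = 1.0 x 10^-10.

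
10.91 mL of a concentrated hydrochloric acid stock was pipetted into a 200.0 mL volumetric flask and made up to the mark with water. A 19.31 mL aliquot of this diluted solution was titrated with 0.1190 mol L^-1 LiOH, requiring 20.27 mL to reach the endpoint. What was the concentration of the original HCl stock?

2.29 M

n(LiOH) = 0.1190 x 0.02027 = 0.002412 mol.
n(HCl) in the aliquot = 0.002412 mol.
[diluted HCl] = 0.002412 / 0.01931 = 0.1249 M.
Dilution factor = 200.0/10.91 = 18.33, so [stock] = 0.1249 x 18.33 = 2.29 M.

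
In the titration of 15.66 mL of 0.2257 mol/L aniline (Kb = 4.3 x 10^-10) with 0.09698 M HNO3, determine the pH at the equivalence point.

2.90

n(C6H5NH2) = 0.2257 x 0.01566 = 0.003534 mol; V(HNO3) at equivalence = 0.003534/0.09698 = 0.03645 L.
At equivalence the base is fully converted to C6H5NH3+; total volume = 0.05211 L, so [C6H5NH3+] = 0.003534/0.05211 = 0.06783 M.
Ka(C6H5NH3+) = Kw/Kb = 1.0e-14 / 4.3 x 10^-10 = 2.33e-5.
[H^+] = sqrt(Ka x [C6H5NH3+]) = sqrt(2.33e-5 x 0.06783) = 0.00126 M.
pH = -log(0.00126) = 2.90.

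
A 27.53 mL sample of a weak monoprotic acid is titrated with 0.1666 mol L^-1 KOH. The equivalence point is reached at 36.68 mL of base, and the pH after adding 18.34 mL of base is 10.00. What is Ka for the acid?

1.0 x 10^-10

18.34 mL is half of the equivalence volume, so this is the half-equivalence point where [HA] = [A^-].
At half-equivalence pH = pKa, so pKa = 10.00.
Ka = 10^(-10.00) = 1.0 x 10^-10.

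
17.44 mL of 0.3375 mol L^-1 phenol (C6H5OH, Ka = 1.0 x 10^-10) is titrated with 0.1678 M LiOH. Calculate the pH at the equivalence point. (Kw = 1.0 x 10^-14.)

11.52

n(C6H5OH) = 0.3375 x 0.01744 = 0.005886 mol; V(LiOH) at equivalence = 0.005886/0.1678 = 0.03508 L.
At equivalence all the acid is converted to C6H5O-; total volume = 0.01744 + 0.03508 = 0.05252 L, so [C6H5O-] = 0.005886/0.05252 = 0.1121 M.
Kb = Kw/Ka = 1.0e-14 / 1.0 x 10^-10 = 0.000100.
[OH^-] = sqrt(Kb x [C6H5O-]) = sqrt(0.000100 x 0.1121) = 0.00335 M.
pOH = 2.48, so pH = 14.00 - 2.48 = 11.52.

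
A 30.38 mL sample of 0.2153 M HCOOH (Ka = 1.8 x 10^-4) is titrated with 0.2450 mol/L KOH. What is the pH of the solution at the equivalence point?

n(HCOOH) = 0.2153 x 0.03038 = 0.006541 mol; V(KOH) at equivalence = 0.006541/0.2450 = 0.02670 L.
At equivalence all the acid is converted to HCOO-; total volume = 0.03038 + 0.02670 = 0.05708 L, so [HCOO-] = 0.006541/0.05708 = 0.1146 M.
Kb = Kw/Ka = 1.0e-14 / 1.8 x 10^-4 = 5.56e-11.
[OH^-] = sqrt(Kb x [HCOO-]) = sqrt(5.56e-11 x 0.1146) = 2.52e-6 M.
pOH = 5.60, so pH = 14.00 - 5.60 = 8.40.

8.40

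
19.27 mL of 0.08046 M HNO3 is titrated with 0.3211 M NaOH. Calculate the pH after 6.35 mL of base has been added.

12.28

n(acid) = 0.08046 x 0.01927 = 0.001550 mol; n(NaOH) added = 0.3211 x 0.006350 = 0.002039 mol.
Base is in excess by 0.002039 - 0.001550 = 0.0004885 mol in a total volume of 0.02562 L.
[OH^-] = 0.0004885/0.02562 = 0.01907 M, so pOH = 1.72 and pH = 14.00 - 1.72 = 12.28.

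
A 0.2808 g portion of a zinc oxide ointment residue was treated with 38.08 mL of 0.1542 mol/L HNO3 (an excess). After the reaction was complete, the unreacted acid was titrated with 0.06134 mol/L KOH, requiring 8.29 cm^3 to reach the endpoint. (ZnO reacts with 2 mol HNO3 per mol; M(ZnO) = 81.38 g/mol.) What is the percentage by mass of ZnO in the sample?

77.7%

Total n(HNO3) added = 0.1542 x 0.03808 = 0.005872 mol.
n(KOH) used = 0.06134 x 0.008290 = 0.0005085 mol, which equals the excess n(HNO3).
So n(HNO3) consumed by the sample = 0.005872 - 0.0005085 = 0.005363 mol.
n(ZnO) = 0.005363 / 2 = 0.002682 mol.
mass ZnO = 0.002682 x 81.38 = 0.2182 g, so %ZnO = 0.2182/0.2808 x 100 = 77.7%.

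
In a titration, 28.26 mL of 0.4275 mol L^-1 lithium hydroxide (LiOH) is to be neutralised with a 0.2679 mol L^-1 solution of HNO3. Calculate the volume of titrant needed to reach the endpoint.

n(LiOH) = 0.4275 mol/L x 0.02826 L = 0.01208 mol.
At equivalence n(HNO3) = n(LiOH) = 0.01208 mol.
V(HNO3) = 0.01208 / 0.2679 = 0.04510 L = 45.1 mL.

45.1 mL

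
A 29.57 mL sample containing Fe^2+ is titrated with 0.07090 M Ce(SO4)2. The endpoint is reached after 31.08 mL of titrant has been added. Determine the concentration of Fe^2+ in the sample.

0.0745 M

n(Ce(SO4)2) = 0.07090 x 0.03108 = 0.002204 mol.
From the balanced equation, 1 mol Ce(SO4)2 reacts with 1 mol Fe^2+, so n(Fe^2+) = 0.002204 x 1/1 = 0.002204 mol.
[Fe^2+] = 0.002204 / 0.02957 L = 0.0745 M.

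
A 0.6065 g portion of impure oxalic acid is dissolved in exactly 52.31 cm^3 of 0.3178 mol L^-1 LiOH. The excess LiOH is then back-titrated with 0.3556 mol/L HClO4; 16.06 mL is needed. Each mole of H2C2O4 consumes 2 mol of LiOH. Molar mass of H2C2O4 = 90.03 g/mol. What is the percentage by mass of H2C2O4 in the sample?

81.0%

Total n(LiOH) added = 0.3178 x 0.05231 = 0.01662 mol.
n(HClO4) used = 0.3556 x 0.01606 = 0.005711 mol, which equals the excess n(LiOH).
So n(LiOH) consumed by the sample = 0.01662 - 0.005711 = 0.01091 mol.
n(H2C2O4) = 0.01091 / 2 = 0.005457 mol.
mass H2C2O4 = 0.005457 x 90.03 = 0.4913 g, so %H2C2O4 = 0.4913/0.6065 x 100 = 81.0%.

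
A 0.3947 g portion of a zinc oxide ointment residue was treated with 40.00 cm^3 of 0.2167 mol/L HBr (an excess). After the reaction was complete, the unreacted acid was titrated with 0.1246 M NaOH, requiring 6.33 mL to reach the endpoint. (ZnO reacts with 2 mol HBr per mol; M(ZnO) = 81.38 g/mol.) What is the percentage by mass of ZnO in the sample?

81.2%

Total n(HBr) added = 0.2167 x 0.04000 = 0.008668 mol.
n(NaOH) used = 0.1246 x 0.006330 = 0.0007887 mol, which equals the excess n(HBr).
So n(HBr) consumed by the sample = 0.008668 - 0.0007887 = 0.007879 mol.
n(ZnO) = 0.007879 / 2 = 0.003940 mol.
mass ZnO = 0.003940 x 81.38 = 0.3206 g, so %ZnO = 0.3206/0.3947 x 100 = 81.2%.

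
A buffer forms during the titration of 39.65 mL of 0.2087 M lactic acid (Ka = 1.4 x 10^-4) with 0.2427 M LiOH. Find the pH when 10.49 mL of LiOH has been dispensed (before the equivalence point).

Initial n(HC3H5O3) = 0.2087 x 0.03965 = 0.008275 mol.
n(LiOH) added = 0.2427 x 0.01049 = 0.002546 mol, converting that many moles of HC3H5O3 to C3H5O3-.
Remaining n(HC3H5O3) = 0.005729 mol; n(C3H5O3-) = 0.002546 mol.
By Henderson-Hasselbalch, pH = pKa + log([A^-]/[HA]) = 3.85 + log(0.002546/0.005729) = 3.85 + (-0.35) = 3.50.

3.50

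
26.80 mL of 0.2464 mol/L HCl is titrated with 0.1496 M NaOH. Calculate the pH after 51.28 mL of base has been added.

n(acid) = 0.2464 x 0.02680 = 0.006604 mol; n(NaOH) added = 0.1496 x 0.05128 = 0.007671 mol.
Base is in excess by 0.007671 - 0.006604 = 0.001068 mol in a total volume of 0.07808 L.
[OH^-] = 0.001068/0.07808 = 0.01368 M, so pOH = 1.86 and pH = 14.00 - 1.86 = 12.14.

12.14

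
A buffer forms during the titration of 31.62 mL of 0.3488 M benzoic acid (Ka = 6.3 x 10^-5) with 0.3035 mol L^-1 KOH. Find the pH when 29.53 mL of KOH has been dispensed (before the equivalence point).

Initial n(C6H5COOH) = 0.3488 x 0.03162 = 0.01103 mol.
n(KOH) added = 0.3035 x 0.02953 = 0.008962 mol, converting that many moles of C6H5COOH to C6H5COO-.
Remaining n(C6H5COOH) = 0.002067 mol; n(C6H5COO-) = 0.008962 mol.
By Henderson-Hasselbalch, pH = pKa + log([A^-]/[HA]) = 4.20 + log(0.008962/0.002067) = 4.20 + (+0.64) = 4.84.

4.84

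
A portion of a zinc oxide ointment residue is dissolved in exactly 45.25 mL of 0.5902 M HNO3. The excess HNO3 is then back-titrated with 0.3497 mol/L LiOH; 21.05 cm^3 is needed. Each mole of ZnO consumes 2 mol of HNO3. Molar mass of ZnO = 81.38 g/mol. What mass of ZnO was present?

0.787 g

Total n(HNO3) added = 0.5902 x 0.04525 = 0.02671 mol.
n(LiOH) used = 0.3497 x 0.02105 = 0.007361 mol, which equals the excess n(HNO3).
So n(HNO3) consumed by the sample = 0.02671 - 0.007361 = 0.01935 mol.
n(ZnO) = 0.01935 / 2 = 0.009673 mol.
mass = 0.009673 mol x 81.38 g/mol = 0.787 g.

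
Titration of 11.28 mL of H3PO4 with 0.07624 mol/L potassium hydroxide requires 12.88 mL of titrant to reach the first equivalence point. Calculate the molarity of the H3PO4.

0.0871 M

n(KOH) = 0.07624 x 0.01288 = 0.0009820 mol.
At the first equivalence point, 1 mol OH^- react per mol H3PO4, so n(H3PO4) = 0.0009820 / 1 = 0.0009820 mol.
[H3PO4] = 0.0009820 / 0.01128 L = 0.0871 M.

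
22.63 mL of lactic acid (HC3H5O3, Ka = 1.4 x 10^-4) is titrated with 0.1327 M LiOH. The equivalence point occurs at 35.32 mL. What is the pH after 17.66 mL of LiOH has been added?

17.66 mL is exactly half the equivalence volume (35.32/2), i.e. the half-equivalence point.
There, n(HA) = n(A^-), so pH = pKa = -log(1.4 x 10^-4) = 3.85.

3.85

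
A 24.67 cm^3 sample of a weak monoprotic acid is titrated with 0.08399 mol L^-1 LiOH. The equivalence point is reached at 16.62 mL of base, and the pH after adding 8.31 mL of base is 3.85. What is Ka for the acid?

1.4 x 10^-4

8.31 mL is half of the equivalence volume, so this is the half-equivalence point where [HA] = [A^-].
At half-equivalence pH = pKa, so pKa = 3.85.
Ka = 10^(-3.85) = 1.4 x 10^-4.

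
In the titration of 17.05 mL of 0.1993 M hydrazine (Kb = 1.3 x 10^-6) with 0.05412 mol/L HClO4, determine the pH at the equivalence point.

n(N2H4) = 0.1993 x 0.01705 = 0.003398 mol; V(HClO4) at equivalence = 0.003398/0.05412 = 0.06279 L.
At equivalence the base is fully converted to N2H5+; total volume = 0.07984 L, so [N2H5+] = 0.003398/0.07984 = 0.04256 M.
Ka(N2H5+) = Kw/Kb = 1.0e-14 / 1.3 x 10^-6 = 7.69e-9.
[H^+] = sqrt(Ka x [N2H5+]) = sqrt(7.69e-9 x 0.04256) = 1.81e-5 M.
pH = -log(1.81e-5) = 4.74.

4.74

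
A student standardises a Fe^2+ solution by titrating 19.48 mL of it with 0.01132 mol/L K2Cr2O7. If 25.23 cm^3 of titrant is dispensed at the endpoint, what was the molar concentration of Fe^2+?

0.0880 M

n(K2Cr2O7) = 0.01132 x 0.02523 = 0.0002856 mol.
From the balanced equation, 1 mol K2Cr2O7 reacts with 6 mol Fe^2+, so n(Fe^2+) = 0.0002856 x 6/1 = 0.001714 mol.
[Fe^2+] = 0.001714 / 0.01948 L = 0.0880 M.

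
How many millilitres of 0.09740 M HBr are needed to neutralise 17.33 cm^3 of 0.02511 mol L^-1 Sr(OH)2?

n(Sr(OH)2) = 0.02511 mol/L x 0.01733 L = 0.0004352 mol.
The neutralisation is 1 Sr(OH)2 : 2 HBr, so n(HBr) = 0.0004352 x 2/1 = 0.0008703 mol.
V(HBr) = 0.0008703 / 0.09740 = 0.008935 L = 8.94 mL.

8.94 mL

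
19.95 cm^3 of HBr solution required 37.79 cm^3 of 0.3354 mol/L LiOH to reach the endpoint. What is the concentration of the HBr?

0.635 M

n(LiOH) delivered = 0.3354 x 0.03779 = 0.01267 mol.
For a 1:1 reaction, n(HBr) = 0.01267 mol.
[HBr] = 0.01267 mol / 0.01995 L = 0.635 M.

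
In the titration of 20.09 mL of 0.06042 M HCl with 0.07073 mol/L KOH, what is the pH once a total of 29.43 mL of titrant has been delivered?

12.24

n(acid) = 0.06042 x 0.02009 = 0.001214 mol; n(KOH) added = 0.07073 x 0.02943 = 0.002082 mol.
Base is in excess by 0.002082 - 0.001214 = 0.0008677 mol in a total volume of 0.04952 L.
[OH^-] = 0.0008677/0.04952 = 0.01752 M, so pOH = 1.76 and pH = 14.00 - 1.76 = 12.24.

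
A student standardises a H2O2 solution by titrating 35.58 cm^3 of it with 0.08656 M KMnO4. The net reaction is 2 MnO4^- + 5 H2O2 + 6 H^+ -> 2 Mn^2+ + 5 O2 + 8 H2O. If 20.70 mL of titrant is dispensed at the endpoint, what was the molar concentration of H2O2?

n(KMnO4) = 0.08656 x 0.02070 = 0.001792 mol.
From the balanced equation, 2 mol KMnO4 reacts with 5 mol H2O2, so n(H2O2) = 0.001792 x 5/2 = 0.004479 mol.
[H2O2] = 0.004479 / 0.03558 L = 0.126 M.

0.126 M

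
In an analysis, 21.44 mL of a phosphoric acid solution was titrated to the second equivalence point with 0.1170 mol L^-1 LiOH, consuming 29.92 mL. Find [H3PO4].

n(LiOH) = 0.1170 x 0.02992 = 0.003501 mol.
At the second equivalence point, 2 mol OH^- react per mol H3PO4, so n(H3PO4) = 0.003501 / 2 = 0.001750 mol.
[H3PO4] = 0.001750 / 0.02144 L = 0.0816 M.

0.0816 M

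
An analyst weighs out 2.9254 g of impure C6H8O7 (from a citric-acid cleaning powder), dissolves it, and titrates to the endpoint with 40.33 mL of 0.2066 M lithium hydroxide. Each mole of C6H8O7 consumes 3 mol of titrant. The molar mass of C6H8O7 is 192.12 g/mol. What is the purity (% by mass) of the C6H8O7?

n(LiOH) = 0.2066 x 0.04033 = 0.008332 mol.
n(C6H8O7) = 0.008332 / 3 = 0.002777 mol.
mass of C6H8O7 = 0.002777 x 192.12 = 0.5336 g.
% purity = 0.5336 / 2.9254 x 100 = 18.2%.

18.2%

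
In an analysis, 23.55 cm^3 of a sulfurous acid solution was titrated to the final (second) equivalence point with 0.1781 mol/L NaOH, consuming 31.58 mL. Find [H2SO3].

0.119 M

n(NaOH) = 0.1781 x 0.03158 = 0.005624 mol.
At the final (second) equivalence point, 2 mol OH^- react per mol H2SO3, so n(H2SO3) = 0.005624 / 2 = 0.002812 mol.
[H2SO3] = 0.002812 / 0.02355 L = 0.119 M.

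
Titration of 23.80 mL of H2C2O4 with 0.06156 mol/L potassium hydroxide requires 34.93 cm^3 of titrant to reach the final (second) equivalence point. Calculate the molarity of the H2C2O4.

0.0452 M

n(KOH) = 0.06156 x 0.03493 = 0.002150 mol.
At the final (second) equivalence point, 2 mol OH^- react per mol H2C2O4, so n(H2C2O4) = 0.002150 / 2 = 0.001075 mol.
[H2C2O4] = 0.001075 / 0.02380 L = 0.0452 M.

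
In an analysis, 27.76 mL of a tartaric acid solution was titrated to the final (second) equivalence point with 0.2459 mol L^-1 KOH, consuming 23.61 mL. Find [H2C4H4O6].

0.105 M

n(KOH) = 0.2459 x 0.02361 = 0.005806 mol.
At the final (second) equivalence point, 2 mol OH^- react per mol H2C4H4O6, so n(H2C4H4O6) = 0.005806 / 2 = 0.002903 mol.
[H2C4H4O6] = 0.002903 / 0.02776 L = 0.105 M.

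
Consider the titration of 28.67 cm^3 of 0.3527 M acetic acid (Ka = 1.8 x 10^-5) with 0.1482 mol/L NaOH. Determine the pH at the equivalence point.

8.88

n(CH3COOH) = 0.3527 x 0.02867 = 0.01011 mol; V(NaOH) at equivalence = 0.01011/0.1482 = 0.06823 L.
At equivalence all the acid is converted to CH3COO-; total volume = 0.02867 + 0.06823 = 0.09690 L, so [CH3COO-] = 0.01011/0.09690 = 0.1044 M.
Kb = Kw/Ka = 1.0e-14 / 1.8 x 10^-5 = 5.56e-10.
[OH^-] = sqrt(Kb x [CH3COO-]) = sqrt(5.56e-10 x 0.1044) = 7.61e-6 M.
pOH = 5.12, so pH = 14.00 - 5.12 = 8.88.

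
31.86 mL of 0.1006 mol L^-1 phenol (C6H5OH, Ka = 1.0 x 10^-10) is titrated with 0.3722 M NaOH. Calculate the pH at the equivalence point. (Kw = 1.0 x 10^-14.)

n(C6H5OH) = 0.1006 x 0.03186 = 0.003205 mol; V(NaOH) at equivalence = 0.003205/0.3722 = 0.008611 L.
At equivalence all the acid is converted to C6H5O-; total volume = 0.03186 + 0.008611 = 0.04047 L, so [C6H5O-] = 0.003205/0.04047 = 0.07919 M.
Kb = Kw/Ka = 1.0e-14 / 1.0 x 10^-10 = 0.000100.
[OH^-] = sqrt(Kb x [C6H5O-]) = sqrt(0.000100 x 0.07919) = 0.00281 M.
pOH = 2.55, so pH = 14.00 - 2.55 = 11.45.

11.45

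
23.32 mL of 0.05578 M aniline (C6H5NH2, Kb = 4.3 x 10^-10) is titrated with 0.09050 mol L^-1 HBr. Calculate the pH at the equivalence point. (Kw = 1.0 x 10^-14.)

n(C6H5NH2) = 0.05578 x 0.02332 = 0.001301 mol; V(HBr) at equivalence = 0.001301/0.09050 = 0.01437 L.
At equivalence the base is fully converted to C6H5NH3+; total volume = 0.03769 L, so [C6H5NH3+] = 0.001301/0.03769 = 0.03451 M.
Ka(C6H5NH3+) = Kw/Kb = 1.0e-14 / 4.3 x 10^-10 = 2.33e-5.
[H^+] = sqrt(Ka x [C6H5NH3+]) = sqrt(2.33e-5 x 0.03451) = 0.000896 M.
pH = -log(0.000896) = 3.05.

3.05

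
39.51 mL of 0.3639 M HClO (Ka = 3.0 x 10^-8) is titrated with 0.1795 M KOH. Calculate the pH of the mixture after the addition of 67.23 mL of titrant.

8.24

Initial n(HClO) = 0.3639 x 0.03951 = 0.01438 mol.
n(KOH) added = 0.1795 x 0.06723 = 0.01207 mol, converting that many moles of HClO to ClO-.
Remaining n(HClO) = 0.002310 mol; n(ClO-) = 0.01207 mol.
By Henderson-Hasselbalch, pH = pKa + log([A^-]/[HA]) = 7.52 + log(0.01207/0.002310) = 7.52 + (+0.72) = 8.24.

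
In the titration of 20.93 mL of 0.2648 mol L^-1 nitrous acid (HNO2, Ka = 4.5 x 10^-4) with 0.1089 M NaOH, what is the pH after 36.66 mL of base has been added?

Initial n(HNO2) = 0.2648 x 0.02093 = 0.005542 mol.
n(NaOH) added = 0.1089 x 0.03666 = 0.003992 mol, converting that many moles of HNO2 to NO2-.
Remaining n(HNO2) = 0.001550 mol; n(NO2-) = 0.003992 mol.
By Henderson-Hasselbalch, pH = pKa + log([A^-]/[HA]) = 3.35 + log(0.003992/0.001550) = 3.35 + (+0.41) = 3.76.

3.76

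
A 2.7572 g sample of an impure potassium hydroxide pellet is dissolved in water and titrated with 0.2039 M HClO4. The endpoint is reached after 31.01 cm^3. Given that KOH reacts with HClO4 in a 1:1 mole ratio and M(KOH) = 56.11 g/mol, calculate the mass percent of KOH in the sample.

n(HClO4) = 0.2039 x 0.03101 = 0.006323 mol.
n(KOH) = 0.006323 / 1 = 0.006323 mol.
mass of KOH = 0.006323 x 56.11 = 0.3548 g.
% purity = 0.3548 / 2.7572 x 100 = 12.9%.

12.9%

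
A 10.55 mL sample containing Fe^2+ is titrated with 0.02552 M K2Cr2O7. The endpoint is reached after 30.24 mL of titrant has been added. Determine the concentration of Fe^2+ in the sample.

n(K2Cr2O7) = 0.02552 x 0.03024 = 0.0007717 mol.
From the balanced equation, 1 mol K2Cr2O7 reacts with 6 mol Fe^2+, so n(Fe^2+) = 0.0007717 x 6/1 = 0.004630 mol.
[Fe^2+] = 0.004630 / 0.01055 L = 0.439 M.

0.439 M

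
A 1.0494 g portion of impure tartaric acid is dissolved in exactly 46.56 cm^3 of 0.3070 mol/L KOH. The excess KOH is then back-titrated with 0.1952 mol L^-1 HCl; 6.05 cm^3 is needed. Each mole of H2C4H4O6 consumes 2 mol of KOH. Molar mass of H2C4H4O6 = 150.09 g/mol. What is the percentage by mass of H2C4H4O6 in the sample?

93.8%

Total n(KOH) added = 0.3070 x 0.04656 = 0.01429 mol.
n(HCl) used = 0.1952 x 0.006050 = 0.001181 mol, which equals the excess n(KOH).
So n(KOH) consumed by the sample = 0.01429 - 0.001181 = 0.01311 mol.
n(H2C4H4O6) = 0.01311 / 2 = 0.006556 mol.
mass H2C4H4O6 = 0.006556 x 150.09 = 0.9841 g, so %H2C4H4O6 = 0.9841/1.0494 x 100 = 93.8%.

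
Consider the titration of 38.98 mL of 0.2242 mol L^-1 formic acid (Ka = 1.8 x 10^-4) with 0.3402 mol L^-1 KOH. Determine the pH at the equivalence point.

8.44

n(HCOOH) = 0.2242 x 0.03898 = 0.008739 mol; V(KOH) at equivalence = 0.008739/0.3402 = 0.02569 L.
At equivalence all the acid is converted to HCOO-; total volume = 0.03898 + 0.02569 = 0.06467 L, so [HCOO-] = 0.008739/0.06467 = 0.1351 M.
Kb = Kw/Ka = 1.0e-14 / 1.8 x 10^-4 = 5.56e-11.
[OH^-] = sqrt(Kb x [HCOO-]) = sqrt(5.56e-11 x 0.1351) = 2.74e-6 M.
pOH = 5.56, so pH = 14.00 - 5.56 = 8.44.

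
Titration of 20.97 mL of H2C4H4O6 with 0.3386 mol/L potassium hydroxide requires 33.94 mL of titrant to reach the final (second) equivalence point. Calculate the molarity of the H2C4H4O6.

n(KOH) = 0.3386 x 0.03394 = 0.01149 mol.
At the final (second) equivalence point, 2 mol OH^- react per mol H2C4H4O6, so n(H2C4H4O6) = 0.01149 / 2 = 0.005746 mol.
[H2C4H4O6] = 0.005746 / 0.02097 L = 0.274 M.

0.274 M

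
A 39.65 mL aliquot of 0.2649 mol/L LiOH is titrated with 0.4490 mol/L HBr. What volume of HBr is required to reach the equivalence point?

23.4 mL

n(LiOH) = 0.2649 mol/L x 0.03965 L = 0.01050 mol.
At equivalence n(HBr) = n(LiOH) = 0.01050 mol.
V(HBr) = 0.01050 / 0.4490 = 0.02339 L = 23.4 mL.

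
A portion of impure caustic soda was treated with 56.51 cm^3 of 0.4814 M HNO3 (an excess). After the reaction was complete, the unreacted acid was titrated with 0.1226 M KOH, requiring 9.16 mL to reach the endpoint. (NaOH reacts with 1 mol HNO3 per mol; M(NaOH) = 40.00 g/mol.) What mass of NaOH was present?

1.04 g

Total n(HNO3) added = 0.4814 x 0.05651 = 0.02720 mol.
n(KOH) used = 0.1226 x 0.009160 = 0.001123 mol, which equals the excess n(HNO3).
So n(HNO3) consumed by the sample = 0.02720 - 0.001123 = 0.02608 mol.
n(NaOH) = 0.02608 / 1 = 0.02608 mol.
mass = 0.02608 mol x 40.00 g/mol = 1.04 g.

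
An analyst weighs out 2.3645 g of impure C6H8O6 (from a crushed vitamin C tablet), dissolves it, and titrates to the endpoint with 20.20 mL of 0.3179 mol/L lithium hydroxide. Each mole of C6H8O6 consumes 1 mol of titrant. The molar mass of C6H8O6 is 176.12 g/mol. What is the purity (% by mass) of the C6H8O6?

n(LiOH) = 0.3179 x 0.02020 = 0.006422 mol.
n(C6H8O6) = 0.006422 / 1 = 0.006422 mol.
mass of C6H8O6 = 0.006422 x 176.12 = 1.131 g.
% purity = 1.131 / 2.3645 x 100 = 47.8%.

47.8%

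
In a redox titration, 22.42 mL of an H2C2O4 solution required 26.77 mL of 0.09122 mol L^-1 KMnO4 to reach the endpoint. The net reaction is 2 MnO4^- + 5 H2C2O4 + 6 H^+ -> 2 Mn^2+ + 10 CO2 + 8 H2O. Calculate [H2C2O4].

0.272 M

n(KMnO4) = 0.09122 x 0.02677 = 0.002442 mol.
From the balanced equation, 2 mol KMnO4 reacts with 5 mol H2C2O4, so n(H2C2O4) = 0.002442 x 5/2 = 0.006105 mol.
[H2C2O4] = 0.006105 / 0.02242 L = 0.272 M.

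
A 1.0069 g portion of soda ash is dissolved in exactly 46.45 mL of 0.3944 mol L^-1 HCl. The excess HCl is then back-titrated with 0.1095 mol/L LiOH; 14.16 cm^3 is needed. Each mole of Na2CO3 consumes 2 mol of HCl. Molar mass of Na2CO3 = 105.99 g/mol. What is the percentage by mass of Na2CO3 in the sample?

Total n(HCl) added = 0.3944 x 0.04645 = 0.01832 mol.
n(LiOH) used = 0.1095 x 0.01416 = 0.001551 mol, which equals the excess n(HCl).
So n(HCl) consumed by the sample = 0.01832 - 0.001551 = 0.01677 mol.
n(Na2CO3) = 0.01677 / 2 = 0.008385 mol.
mass Na2CO3 = 0.008385 x 105.99 = 0.8887 g, so %Na2CO3 = 0.8887/1.0069 x 100 = 88.3%.

88.3%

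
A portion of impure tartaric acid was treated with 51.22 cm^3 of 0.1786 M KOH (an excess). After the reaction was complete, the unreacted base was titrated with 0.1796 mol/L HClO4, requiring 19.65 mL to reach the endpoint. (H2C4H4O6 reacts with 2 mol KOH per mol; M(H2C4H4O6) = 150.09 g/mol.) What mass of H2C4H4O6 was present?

0.422 g

Total n(KOH) added = 0.1786 x 0.05122 = 0.009148 mol.
n(HClO4) used = 0.1796 x 0.01965 = 0.003529 mol, which equals the excess n(KOH).
So n(KOH) consumed by the sample = 0.009148 - 0.003529 = 0.005619 mol.
n(H2C4H4O6) = 0.005619 / 2 = 0.002809 mol.
mass = 0.002809 mol x 150.09 g/mol = 0.422 g.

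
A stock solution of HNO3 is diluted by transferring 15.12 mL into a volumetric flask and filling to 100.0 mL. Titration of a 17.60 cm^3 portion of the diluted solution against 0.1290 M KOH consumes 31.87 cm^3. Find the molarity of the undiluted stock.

n(KOH) = 0.1290 x 0.03187 = 0.004111 mol.
n(HNO3) in the aliquot = 0.004111 mol.
[diluted HNO3] = 0.004111 / 0.01760 = 0.2336 M.
Dilution factor = 100.0/15.12 = 6.614, so [stock] = 0.2336 x 6.614 = 1.54 M.

1.54 M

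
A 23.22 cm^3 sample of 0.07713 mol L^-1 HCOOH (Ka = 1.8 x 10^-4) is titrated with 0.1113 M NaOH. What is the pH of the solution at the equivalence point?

n(HCOOH) = 0.07713 x 0.02322 = 0.001791 mol; V(NaOH) at equivalence = 0.001791/0.1113 = 0.01609 L.
At equivalence all the acid is converted to HCOO-; total volume = 0.02322 + 0.01609 = 0.03931 L, so [HCOO-] = 0.001791/0.03931 = 0.04556 M.
Kb = Kw/Ka = 1.0e-14 / 1.8 x 10^-4 = 5.56e-11.
[OH^-] = sqrt(Kb x [HCOO-]) = sqrt(5.56e-11 x 0.04556) = 1.59e-6 M.
pOH = 5.80, so pH = 14.00 - 5.80 = 8.20.

8.20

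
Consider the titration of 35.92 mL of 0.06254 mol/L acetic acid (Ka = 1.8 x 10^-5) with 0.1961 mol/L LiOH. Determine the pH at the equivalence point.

8.71

n(CH3COOH) = 0.06254 x 0.03592 = 0.002246 mol; V(LiOH) at equivalence = 0.002246/0.1961 = 0.01146 L.
At equivalence all the acid is converted to CH3COO-; total volume = 0.03592 + 0.01146 = 0.04738 L, so [CH3COO-] = 0.002246/0.04738 = 0.04742 M.
Kb = Kw/Ka = 1.0e-14 / 1.8 x 10^-5 = 5.56e-10.
[OH^-] = sqrt(Kb x [CH3COO-]) = sqrt(5.56e-10 x 0.04742) = 5.13e-6 M.
pOH = 5.29, so pH = 14.00 - 5.29 = 8.71.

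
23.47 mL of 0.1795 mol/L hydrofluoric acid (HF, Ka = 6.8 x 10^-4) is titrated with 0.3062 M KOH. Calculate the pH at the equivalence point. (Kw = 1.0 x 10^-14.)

8.11

n(HF) = 0.1795 x 0.02347 = 0.004213 mol; V(KOH) at equivalence = 0.004213/0.3062 = 0.01376 L.
At equivalence all the acid is converted to F-; total volume = 0.02347 + 0.01376 = 0.03723 L, so [F-] = 0.004213/0.03723 = 0.1132 M.
Kb = Kw/Ka = 1.0e-14 / 6.8 x 10^-4 = 1.47e-11.
[OH^-] = sqrt(Kb x [F-]) = sqrt(1.47e-11 x 0.1132) = 1.29e-6 M.
pOH = 5.89, so pH = 14.00 - 5.89 = 8.11.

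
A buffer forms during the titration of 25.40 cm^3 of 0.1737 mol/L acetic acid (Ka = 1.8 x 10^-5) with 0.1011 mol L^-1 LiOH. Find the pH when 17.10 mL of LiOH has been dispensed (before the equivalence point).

Initial n(CH3COOH) = 0.1737 x 0.02540 = 0.004412 mol.
n(LiOH) added = 0.1011 x 0.01710 = 0.001729 mol, converting that many moles of CH3COOH to CH3COO-.
Remaining n(CH3COOH) = 0.002683 mol; n(CH3COO-) = 0.001729 mol.
By Henderson-Hasselbalch, pH = pKa + log([A^-]/[HA]) = 4.74 + log(0.001729/0.002683) = 4.74 + (-0.19) = 4.55.

4.55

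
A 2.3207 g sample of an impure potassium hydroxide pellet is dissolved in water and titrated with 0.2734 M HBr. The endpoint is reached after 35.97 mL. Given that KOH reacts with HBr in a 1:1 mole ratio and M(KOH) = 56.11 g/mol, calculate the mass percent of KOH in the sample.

n(HBr) = 0.2734 x 0.03597 = 0.009834 mol.
n(KOH) = 0.009834 / 1 = 0.009834 mol.
mass of KOH = 0.009834 x 56.11 = 0.5518 g.
% purity = 0.5518 / 2.3207 x 100 = 23.8%.

23.8%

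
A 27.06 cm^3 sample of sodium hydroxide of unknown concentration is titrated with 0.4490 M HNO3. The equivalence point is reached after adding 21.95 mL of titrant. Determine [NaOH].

0.364 M

n(HNO3) delivered = 0.4490 x 0.02195 = 0.009856 mol.
For a 1:1 reaction, n(NaOH) = 0.009856 mol.
[NaOH] = 0.009856 mol / 0.02706 L = 0.364 M.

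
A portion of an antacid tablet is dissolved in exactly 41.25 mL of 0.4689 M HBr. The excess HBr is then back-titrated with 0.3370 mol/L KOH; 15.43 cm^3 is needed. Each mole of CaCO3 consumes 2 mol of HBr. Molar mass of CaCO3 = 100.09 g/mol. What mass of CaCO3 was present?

0.708 g

Total n(HBr) added = 0.4689 x 0.04125 = 0.01934 mol.
n(KOH) used = 0.3370 x 0.01543 = 0.005200 mol, which equals the excess n(HBr).
So n(HBr) consumed by the sample = 0.01934 - 0.005200 = 0.01414 mol.
n(CaCO3) = 0.01414 / 2 = 0.007071 mol.
mass = 0.007071 mol x 100.09 g/mol = 0.708 g.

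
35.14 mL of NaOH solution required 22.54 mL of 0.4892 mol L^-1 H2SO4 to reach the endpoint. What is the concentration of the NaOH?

n(H2SO4) delivered = 0.4892 x 0.02254 = 0.01103 mol.
The reaction is 2 NaOH + 1 H2SO4, so n(NaOH) = 0.01103 x 2/1 = 0.02205 mol.
[NaOH] = 0.02205 mol / 0.03514 L = 0.628 M.

0.628 M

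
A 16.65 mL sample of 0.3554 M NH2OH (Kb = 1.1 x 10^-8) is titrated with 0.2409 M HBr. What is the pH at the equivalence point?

n(NH2OH) = 0.3554 x 0.01665 = 0.005917 mol; V(HBr) at equivalence = 0.005917/0.2409 = 0.02456 L.
At equivalence the base is fully converted to NH3OH+; total volume = 0.04121 L, so [NH3OH+] = 0.005917/0.04121 = 0.1436 M.
Ka(NH3OH+) = Kw/Kb = 1.0e-14 / 1.1 x 10^-8 = 9.09e-7.
[H^+] = sqrt(Ka x [NH3OH+]) = sqrt(9.09e-7 x 0.1436) = 0.000361 M.
pH = -log(0.000361) = 3.44.

3.44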